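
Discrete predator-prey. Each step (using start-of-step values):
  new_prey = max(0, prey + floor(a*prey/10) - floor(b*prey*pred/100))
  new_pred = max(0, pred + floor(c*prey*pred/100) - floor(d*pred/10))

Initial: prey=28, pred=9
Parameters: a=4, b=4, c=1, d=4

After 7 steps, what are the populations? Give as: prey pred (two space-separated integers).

Answer: 55 9

Derivation:
Step 1: prey: 28+11-10=29; pred: 9+2-3=8
Step 2: prey: 29+11-9=31; pred: 8+2-3=7
Step 3: prey: 31+12-8=35; pred: 7+2-2=7
Step 4: prey: 35+14-9=40; pred: 7+2-2=7
Step 5: prey: 40+16-11=45; pred: 7+2-2=7
Step 6: prey: 45+18-12=51; pred: 7+3-2=8
Step 7: prey: 51+20-16=55; pred: 8+4-3=9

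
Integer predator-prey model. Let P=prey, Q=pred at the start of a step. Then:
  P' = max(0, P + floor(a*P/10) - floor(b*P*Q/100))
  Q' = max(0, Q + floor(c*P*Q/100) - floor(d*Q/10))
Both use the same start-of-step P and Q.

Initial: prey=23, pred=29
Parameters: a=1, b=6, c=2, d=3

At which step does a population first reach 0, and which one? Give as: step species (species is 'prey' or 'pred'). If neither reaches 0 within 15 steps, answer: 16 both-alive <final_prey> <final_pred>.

Step 1: prey: 23+2-40=0; pred: 29+13-8=34
First extinction: prey at step 1

Answer: 1 prey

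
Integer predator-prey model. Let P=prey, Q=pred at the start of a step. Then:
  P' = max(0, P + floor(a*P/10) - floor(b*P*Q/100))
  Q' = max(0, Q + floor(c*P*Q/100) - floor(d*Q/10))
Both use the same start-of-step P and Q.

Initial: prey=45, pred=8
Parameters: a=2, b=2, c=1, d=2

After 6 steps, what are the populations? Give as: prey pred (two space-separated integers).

Step 1: prey: 45+9-7=47; pred: 8+3-1=10
Step 2: prey: 47+9-9=47; pred: 10+4-2=12
Step 3: prey: 47+9-11=45; pred: 12+5-2=15
Step 4: prey: 45+9-13=41; pred: 15+6-3=18
Step 5: prey: 41+8-14=35; pred: 18+7-3=22
Step 6: prey: 35+7-15=27; pred: 22+7-4=25

Answer: 27 25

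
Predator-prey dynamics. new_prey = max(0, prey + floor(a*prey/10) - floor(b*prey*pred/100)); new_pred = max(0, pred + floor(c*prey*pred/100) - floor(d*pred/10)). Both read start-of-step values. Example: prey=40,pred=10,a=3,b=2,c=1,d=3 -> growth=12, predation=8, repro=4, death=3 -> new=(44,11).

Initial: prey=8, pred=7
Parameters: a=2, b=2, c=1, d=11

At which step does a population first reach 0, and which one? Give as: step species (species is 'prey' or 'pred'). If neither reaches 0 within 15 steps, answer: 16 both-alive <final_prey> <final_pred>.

Answer: 1 pred

Derivation:
Step 1: prey: 8+1-1=8; pred: 7+0-7=0
First extinction: pred at step 1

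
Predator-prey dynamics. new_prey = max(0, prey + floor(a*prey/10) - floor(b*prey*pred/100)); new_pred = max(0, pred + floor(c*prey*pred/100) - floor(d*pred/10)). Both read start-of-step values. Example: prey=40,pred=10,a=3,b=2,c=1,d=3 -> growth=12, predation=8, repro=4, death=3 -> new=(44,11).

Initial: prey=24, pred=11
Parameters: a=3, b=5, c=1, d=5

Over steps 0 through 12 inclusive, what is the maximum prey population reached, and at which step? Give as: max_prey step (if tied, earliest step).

Step 1: prey: 24+7-13=18; pred: 11+2-5=8
Step 2: prey: 18+5-7=16; pred: 8+1-4=5
Step 3: prey: 16+4-4=16; pred: 5+0-2=3
Step 4: prey: 16+4-2=18; pred: 3+0-1=2
Step 5: prey: 18+5-1=22; pred: 2+0-1=1
Step 6: prey: 22+6-1=27; pred: 1+0-0=1
Step 7: prey: 27+8-1=34; pred: 1+0-0=1
Step 8: prey: 34+10-1=43; pred: 1+0-0=1
Step 9: prey: 43+12-2=53; pred: 1+0-0=1
Step 10: prey: 53+15-2=66; pred: 1+0-0=1
Step 11: prey: 66+19-3=82; pred: 1+0-0=1
Step 12: prey: 82+24-4=102; pred: 1+0-0=1
Max prey = 102 at step 12

Answer: 102 12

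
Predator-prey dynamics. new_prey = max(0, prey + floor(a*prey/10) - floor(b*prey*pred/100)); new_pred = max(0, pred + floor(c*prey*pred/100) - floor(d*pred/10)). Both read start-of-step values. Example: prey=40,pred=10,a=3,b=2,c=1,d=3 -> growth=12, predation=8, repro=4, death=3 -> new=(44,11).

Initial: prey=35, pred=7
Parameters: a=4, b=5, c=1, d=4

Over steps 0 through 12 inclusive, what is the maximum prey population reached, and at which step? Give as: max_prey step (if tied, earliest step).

Step 1: prey: 35+14-12=37; pred: 7+2-2=7
Step 2: prey: 37+14-12=39; pred: 7+2-2=7
Step 3: prey: 39+15-13=41; pred: 7+2-2=7
Step 4: prey: 41+16-14=43; pred: 7+2-2=7
Step 5: prey: 43+17-15=45; pred: 7+3-2=8
Step 6: prey: 45+18-18=45; pred: 8+3-3=8
Step 7: prey: 45+18-18=45; pred: 8+3-3=8
Step 8: prey: 45+18-18=45; pred: 8+3-3=8
Step 9: prey: 45+18-18=45; pred: 8+3-3=8
Step 10: prey: 45+18-18=45; pred: 8+3-3=8
Step 11: prey: 45+18-18=45; pred: 8+3-3=8
Step 12: prey: 45+18-18=45; pred: 8+3-3=8
Max prey = 45 at step 5

Answer: 45 5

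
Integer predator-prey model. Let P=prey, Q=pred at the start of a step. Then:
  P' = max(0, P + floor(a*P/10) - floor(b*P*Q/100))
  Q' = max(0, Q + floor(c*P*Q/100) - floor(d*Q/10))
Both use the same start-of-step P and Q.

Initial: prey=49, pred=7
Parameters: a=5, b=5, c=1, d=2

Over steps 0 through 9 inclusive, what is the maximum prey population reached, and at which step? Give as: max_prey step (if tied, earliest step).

Answer: 59 2

Derivation:
Step 1: prey: 49+24-17=56; pred: 7+3-1=9
Step 2: prey: 56+28-25=59; pred: 9+5-1=13
Step 3: prey: 59+29-38=50; pred: 13+7-2=18
Step 4: prey: 50+25-45=30; pred: 18+9-3=24
Step 5: prey: 30+15-36=9; pred: 24+7-4=27
Step 6: prey: 9+4-12=1; pred: 27+2-5=24
Step 7: prey: 1+0-1=0; pred: 24+0-4=20
Step 8: prey: 0+0-0=0; pred: 20+0-4=16
Step 9: prey: 0+0-0=0; pred: 16+0-3=13
Max prey = 59 at step 2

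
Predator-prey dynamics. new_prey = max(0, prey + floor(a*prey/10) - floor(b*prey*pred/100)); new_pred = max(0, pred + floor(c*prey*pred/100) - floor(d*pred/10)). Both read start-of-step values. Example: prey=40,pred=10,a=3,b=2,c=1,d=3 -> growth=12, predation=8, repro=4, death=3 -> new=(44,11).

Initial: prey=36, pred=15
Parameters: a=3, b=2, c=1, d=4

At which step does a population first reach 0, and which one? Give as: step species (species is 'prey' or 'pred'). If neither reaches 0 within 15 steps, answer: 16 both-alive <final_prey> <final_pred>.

Step 1: prey: 36+10-10=36; pred: 15+5-6=14
Step 2: prey: 36+10-10=36; pred: 14+5-5=14
Steps 3-15: state stable at prey=36, pred=14 (no change)
No extinction within 15 steps

Answer: 16 both-alive 36 14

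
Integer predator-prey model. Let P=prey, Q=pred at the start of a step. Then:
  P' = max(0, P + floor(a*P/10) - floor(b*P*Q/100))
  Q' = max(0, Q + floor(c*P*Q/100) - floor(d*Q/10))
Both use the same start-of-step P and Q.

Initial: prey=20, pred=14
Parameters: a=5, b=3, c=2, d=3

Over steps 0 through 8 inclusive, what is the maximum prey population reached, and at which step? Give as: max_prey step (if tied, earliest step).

Step 1: prey: 20+10-8=22; pred: 14+5-4=15
Step 2: prey: 22+11-9=24; pred: 15+6-4=17
Step 3: prey: 24+12-12=24; pred: 17+8-5=20
Step 4: prey: 24+12-14=22; pred: 20+9-6=23
Step 5: prey: 22+11-15=18; pred: 23+10-6=27
Step 6: prey: 18+9-14=13; pred: 27+9-8=28
Step 7: prey: 13+6-10=9; pred: 28+7-8=27
Step 8: prey: 9+4-7=6; pred: 27+4-8=23
Max prey = 24 at step 2

Answer: 24 2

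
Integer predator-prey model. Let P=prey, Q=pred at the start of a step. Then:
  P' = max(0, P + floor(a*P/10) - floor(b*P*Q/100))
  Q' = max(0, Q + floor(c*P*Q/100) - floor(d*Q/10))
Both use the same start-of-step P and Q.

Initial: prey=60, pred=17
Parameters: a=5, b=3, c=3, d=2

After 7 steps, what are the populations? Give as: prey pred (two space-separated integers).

Answer: 0 55

Derivation:
Step 1: prey: 60+30-30=60; pred: 17+30-3=44
Step 2: prey: 60+30-79=11; pred: 44+79-8=115
Step 3: prey: 11+5-37=0; pred: 115+37-23=129
Step 4: prey: 0+0-0=0; pred: 129+0-25=104
Step 5: prey: 0+0-0=0; pred: 104+0-20=84
Step 6: prey: 0+0-0=0; pred: 84+0-16=68
Step 7: prey: 0+0-0=0; pred: 68+0-13=55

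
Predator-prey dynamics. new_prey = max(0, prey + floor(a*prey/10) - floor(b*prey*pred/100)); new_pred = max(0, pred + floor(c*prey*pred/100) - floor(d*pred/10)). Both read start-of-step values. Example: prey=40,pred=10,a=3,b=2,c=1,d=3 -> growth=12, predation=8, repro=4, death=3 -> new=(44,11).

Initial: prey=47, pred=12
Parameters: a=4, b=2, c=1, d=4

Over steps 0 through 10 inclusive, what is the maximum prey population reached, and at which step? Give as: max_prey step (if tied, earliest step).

Answer: 69 4

Derivation:
Step 1: prey: 47+18-11=54; pred: 12+5-4=13
Step 2: prey: 54+21-14=61; pred: 13+7-5=15
Step 3: prey: 61+24-18=67; pred: 15+9-6=18
Step 4: prey: 67+26-24=69; pred: 18+12-7=23
Step 5: prey: 69+27-31=65; pred: 23+15-9=29
Step 6: prey: 65+26-37=54; pred: 29+18-11=36
Step 7: prey: 54+21-38=37; pred: 36+19-14=41
Step 8: prey: 37+14-30=21; pred: 41+15-16=40
Step 9: prey: 21+8-16=13; pred: 40+8-16=32
Step 10: prey: 13+5-8=10; pred: 32+4-12=24
Max prey = 69 at step 4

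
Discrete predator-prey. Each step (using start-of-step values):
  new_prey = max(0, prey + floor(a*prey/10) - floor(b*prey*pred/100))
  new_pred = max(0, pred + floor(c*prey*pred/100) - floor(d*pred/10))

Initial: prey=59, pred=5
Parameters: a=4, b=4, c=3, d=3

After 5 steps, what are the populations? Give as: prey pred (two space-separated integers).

Answer: 0 50

Derivation:
Step 1: prey: 59+23-11=71; pred: 5+8-1=12
Step 2: prey: 71+28-34=65; pred: 12+25-3=34
Step 3: prey: 65+26-88=3; pred: 34+66-10=90
Step 4: prey: 3+1-10=0; pred: 90+8-27=71
Step 5: prey: 0+0-0=0; pred: 71+0-21=50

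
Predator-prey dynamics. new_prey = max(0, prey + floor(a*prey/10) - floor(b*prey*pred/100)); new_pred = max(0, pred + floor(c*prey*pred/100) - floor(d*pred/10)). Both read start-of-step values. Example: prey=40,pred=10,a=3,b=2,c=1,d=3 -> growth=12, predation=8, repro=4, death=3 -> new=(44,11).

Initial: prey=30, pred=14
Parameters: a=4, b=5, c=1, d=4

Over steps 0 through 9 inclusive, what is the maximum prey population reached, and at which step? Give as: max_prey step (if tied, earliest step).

Answer: 51 9

Derivation:
Step 1: prey: 30+12-21=21; pred: 14+4-5=13
Step 2: prey: 21+8-13=16; pred: 13+2-5=10
Step 3: prey: 16+6-8=14; pred: 10+1-4=7
Step 4: prey: 14+5-4=15; pred: 7+0-2=5
Step 5: prey: 15+6-3=18; pred: 5+0-2=3
Step 6: prey: 18+7-2=23; pred: 3+0-1=2
Step 7: prey: 23+9-2=30; pred: 2+0-0=2
Step 8: prey: 30+12-3=39; pred: 2+0-0=2
Step 9: prey: 39+15-3=51; pred: 2+0-0=2
Max prey = 51 at step 9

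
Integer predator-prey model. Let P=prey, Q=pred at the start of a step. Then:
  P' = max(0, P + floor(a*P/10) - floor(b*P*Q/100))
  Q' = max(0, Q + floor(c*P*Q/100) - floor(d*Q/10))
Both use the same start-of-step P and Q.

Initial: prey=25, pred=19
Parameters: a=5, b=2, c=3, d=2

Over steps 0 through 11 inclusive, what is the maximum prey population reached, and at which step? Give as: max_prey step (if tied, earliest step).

Answer: 28 1

Derivation:
Step 1: prey: 25+12-9=28; pred: 19+14-3=30
Step 2: prey: 28+14-16=26; pred: 30+25-6=49
Step 3: prey: 26+13-25=14; pred: 49+38-9=78
Step 4: prey: 14+7-21=0; pred: 78+32-15=95
Step 5: prey: 0+0-0=0; pred: 95+0-19=76
Step 6: prey: 0+0-0=0; pred: 76+0-15=61
Step 7: prey: 0+0-0=0; pred: 61+0-12=49
Step 8: prey: 0+0-0=0; pred: 49+0-9=40
Step 9: prey: 0+0-0=0; pred: 40+0-8=32
Step 10: prey: 0+0-0=0; pred: 32+0-6=26
Step 11: prey: 0+0-0=0; pred: 26+0-5=21
Max prey = 28 at step 1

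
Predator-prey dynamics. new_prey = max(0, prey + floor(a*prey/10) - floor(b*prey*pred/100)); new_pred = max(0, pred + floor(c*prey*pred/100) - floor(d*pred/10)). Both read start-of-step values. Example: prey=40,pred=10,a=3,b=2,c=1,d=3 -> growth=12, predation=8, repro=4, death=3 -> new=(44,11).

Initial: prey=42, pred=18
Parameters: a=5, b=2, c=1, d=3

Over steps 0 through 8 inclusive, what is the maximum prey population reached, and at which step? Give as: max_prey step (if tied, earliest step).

Answer: 55 3

Derivation:
Step 1: prey: 42+21-15=48; pred: 18+7-5=20
Step 2: prey: 48+24-19=53; pred: 20+9-6=23
Step 3: prey: 53+26-24=55; pred: 23+12-6=29
Step 4: prey: 55+27-31=51; pred: 29+15-8=36
Step 5: prey: 51+25-36=40; pred: 36+18-10=44
Step 6: prey: 40+20-35=25; pred: 44+17-13=48
Step 7: prey: 25+12-24=13; pred: 48+12-14=46
Step 8: prey: 13+6-11=8; pred: 46+5-13=38
Max prey = 55 at step 3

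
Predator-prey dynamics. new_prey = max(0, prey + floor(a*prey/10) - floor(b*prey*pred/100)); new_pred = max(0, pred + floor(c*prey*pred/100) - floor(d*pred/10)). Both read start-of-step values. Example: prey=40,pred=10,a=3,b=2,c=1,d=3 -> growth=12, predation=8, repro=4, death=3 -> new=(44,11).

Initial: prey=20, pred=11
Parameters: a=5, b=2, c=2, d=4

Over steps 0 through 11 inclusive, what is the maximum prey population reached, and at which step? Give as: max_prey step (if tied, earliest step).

Answer: 53 5

Derivation:
Step 1: prey: 20+10-4=26; pred: 11+4-4=11
Step 2: prey: 26+13-5=34; pred: 11+5-4=12
Step 3: prey: 34+17-8=43; pred: 12+8-4=16
Step 4: prey: 43+21-13=51; pred: 16+13-6=23
Step 5: prey: 51+25-23=53; pred: 23+23-9=37
Step 6: prey: 53+26-39=40; pred: 37+39-14=62
Step 7: prey: 40+20-49=11; pred: 62+49-24=87
Step 8: prey: 11+5-19=0; pred: 87+19-34=72
Step 9: prey: 0+0-0=0; pred: 72+0-28=44
Step 10: prey: 0+0-0=0; pred: 44+0-17=27
Step 11: prey: 0+0-0=0; pred: 27+0-10=17
Max prey = 53 at step 5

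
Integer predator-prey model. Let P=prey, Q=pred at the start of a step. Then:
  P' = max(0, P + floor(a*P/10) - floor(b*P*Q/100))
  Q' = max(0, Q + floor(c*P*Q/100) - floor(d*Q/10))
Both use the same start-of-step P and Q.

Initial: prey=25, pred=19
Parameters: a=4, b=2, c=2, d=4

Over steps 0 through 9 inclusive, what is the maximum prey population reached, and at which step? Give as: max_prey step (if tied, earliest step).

Step 1: prey: 25+10-9=26; pred: 19+9-7=21
Step 2: prey: 26+10-10=26; pred: 21+10-8=23
Step 3: prey: 26+10-11=25; pred: 23+11-9=25
Step 4: prey: 25+10-12=23; pred: 25+12-10=27
Step 5: prey: 23+9-12=20; pred: 27+12-10=29
Step 6: prey: 20+8-11=17; pred: 29+11-11=29
Step 7: prey: 17+6-9=14; pred: 29+9-11=27
Step 8: prey: 14+5-7=12; pred: 27+7-10=24
Step 9: prey: 12+4-5=11; pred: 24+5-9=20
Max prey = 26 at step 1

Answer: 26 1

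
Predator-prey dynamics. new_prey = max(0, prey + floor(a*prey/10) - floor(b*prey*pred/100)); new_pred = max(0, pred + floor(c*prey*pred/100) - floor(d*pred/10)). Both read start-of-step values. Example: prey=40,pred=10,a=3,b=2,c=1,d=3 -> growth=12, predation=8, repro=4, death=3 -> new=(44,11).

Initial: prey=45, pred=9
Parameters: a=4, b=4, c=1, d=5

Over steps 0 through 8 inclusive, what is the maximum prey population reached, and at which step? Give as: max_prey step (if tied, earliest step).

Step 1: prey: 45+18-16=47; pred: 9+4-4=9
Step 2: prey: 47+18-16=49; pred: 9+4-4=9
Step 3: prey: 49+19-17=51; pred: 9+4-4=9
Step 4: prey: 51+20-18=53; pred: 9+4-4=9
Step 5: prey: 53+21-19=55; pred: 9+4-4=9
Step 6: prey: 55+22-19=58; pred: 9+4-4=9
Step 7: prey: 58+23-20=61; pred: 9+5-4=10
Step 8: prey: 61+24-24=61; pred: 10+6-5=11
Max prey = 61 at step 7

Answer: 61 7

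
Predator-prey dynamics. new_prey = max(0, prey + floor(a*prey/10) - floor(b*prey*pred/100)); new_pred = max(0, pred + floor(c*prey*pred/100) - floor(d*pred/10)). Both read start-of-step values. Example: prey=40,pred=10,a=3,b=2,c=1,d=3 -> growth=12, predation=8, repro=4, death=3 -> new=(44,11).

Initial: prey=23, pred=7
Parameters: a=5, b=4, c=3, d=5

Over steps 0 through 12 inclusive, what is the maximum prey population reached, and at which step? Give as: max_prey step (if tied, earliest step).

Step 1: prey: 23+11-6=28; pred: 7+4-3=8
Step 2: prey: 28+14-8=34; pred: 8+6-4=10
Step 3: prey: 34+17-13=38; pred: 10+10-5=15
Step 4: prey: 38+19-22=35; pred: 15+17-7=25
Step 5: prey: 35+17-35=17; pred: 25+26-12=39
Step 6: prey: 17+8-26=0; pred: 39+19-19=39
Step 7: prey: 0+0-0=0; pred: 39+0-19=20
Step 8: prey: 0+0-0=0; pred: 20+0-10=10
Step 9: prey: 0+0-0=0; pred: 10+0-5=5
Step 10: prey: 0+0-0=0; pred: 5+0-2=3
Step 11: prey: 0+0-0=0; pred: 3+0-1=2
Step 12: prey: 0+0-0=0; pred: 2+0-1=1
Max prey = 38 at step 3

Answer: 38 3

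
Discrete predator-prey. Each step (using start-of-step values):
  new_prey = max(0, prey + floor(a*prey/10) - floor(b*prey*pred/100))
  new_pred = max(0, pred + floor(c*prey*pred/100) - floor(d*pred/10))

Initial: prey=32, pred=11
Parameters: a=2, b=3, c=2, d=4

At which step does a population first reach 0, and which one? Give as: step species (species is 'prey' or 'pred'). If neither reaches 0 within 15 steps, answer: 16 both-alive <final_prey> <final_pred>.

Answer: 16 both-alive 16 2

Derivation:
Step 1: prey: 32+6-10=28; pred: 11+7-4=14
Step 2: prey: 28+5-11=22; pred: 14+7-5=16
Step 3: prey: 22+4-10=16; pred: 16+7-6=17
Step 4: prey: 16+3-8=11; pred: 17+5-6=16
Step 5: prey: 11+2-5=8; pred: 16+3-6=13
Step 6: prey: 8+1-3=6; pred: 13+2-5=10
Step 7: prey: 6+1-1=6; pred: 10+1-4=7
Step 8: prey: 6+1-1=6; pred: 7+0-2=5
Step 9: prey: 6+1-0=7; pred: 5+0-2=3
Step 10: prey: 7+1-0=8; pred: 3+0-1=2
Step 11: prey: 8+1-0=9; pred: 2+0-0=2
Step 12: prey: 9+1-0=10; pred: 2+0-0=2
Step 13: prey: 10+2-0=12; pred: 2+0-0=2
Step 14: prey: 12+2-0=14; pred: 2+0-0=2
Step 15: prey: 14+2-0=16; pred: 2+0-0=2
No extinction within 15 steps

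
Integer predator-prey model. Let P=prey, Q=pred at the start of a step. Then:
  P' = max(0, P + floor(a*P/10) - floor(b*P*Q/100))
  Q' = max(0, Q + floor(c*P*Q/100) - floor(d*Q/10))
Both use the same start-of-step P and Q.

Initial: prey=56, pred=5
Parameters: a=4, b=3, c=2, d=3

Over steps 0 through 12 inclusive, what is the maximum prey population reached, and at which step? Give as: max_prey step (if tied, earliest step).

Answer: 80 2

Derivation:
Step 1: prey: 56+22-8=70; pred: 5+5-1=9
Step 2: prey: 70+28-18=80; pred: 9+12-2=19
Step 3: prey: 80+32-45=67; pred: 19+30-5=44
Step 4: prey: 67+26-88=5; pred: 44+58-13=89
Step 5: prey: 5+2-13=0; pred: 89+8-26=71
Step 6: prey: 0+0-0=0; pred: 71+0-21=50
Step 7: prey: 0+0-0=0; pred: 50+0-15=35
Step 8: prey: 0+0-0=0; pred: 35+0-10=25
Step 9: prey: 0+0-0=0; pred: 25+0-7=18
Step 10: prey: 0+0-0=0; pred: 18+0-5=13
Step 11: prey: 0+0-0=0; pred: 13+0-3=10
Step 12: prey: 0+0-0=0; pred: 10+0-3=7
Max prey = 80 at step 2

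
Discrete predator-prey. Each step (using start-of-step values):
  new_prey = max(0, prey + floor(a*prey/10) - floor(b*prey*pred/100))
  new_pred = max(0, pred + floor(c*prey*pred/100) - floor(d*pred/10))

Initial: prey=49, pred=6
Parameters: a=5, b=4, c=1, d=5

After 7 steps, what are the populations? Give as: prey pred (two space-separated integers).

Answer: 10 52

Derivation:
Step 1: prey: 49+24-11=62; pred: 6+2-3=5
Step 2: prey: 62+31-12=81; pred: 5+3-2=6
Step 3: prey: 81+40-19=102; pred: 6+4-3=7
Step 4: prey: 102+51-28=125; pred: 7+7-3=11
Step 5: prey: 125+62-55=132; pred: 11+13-5=19
Step 6: prey: 132+66-100=98; pred: 19+25-9=35
Step 7: prey: 98+49-137=10; pred: 35+34-17=52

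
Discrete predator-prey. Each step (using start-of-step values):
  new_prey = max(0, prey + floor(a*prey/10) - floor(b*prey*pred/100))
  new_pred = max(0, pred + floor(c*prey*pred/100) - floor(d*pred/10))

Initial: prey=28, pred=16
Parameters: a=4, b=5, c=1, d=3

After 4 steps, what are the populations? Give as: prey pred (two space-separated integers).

Answer: 6 8

Derivation:
Step 1: prey: 28+11-22=17; pred: 16+4-4=16
Step 2: prey: 17+6-13=10; pred: 16+2-4=14
Step 3: prey: 10+4-7=7; pred: 14+1-4=11
Step 4: prey: 7+2-3=6; pred: 11+0-3=8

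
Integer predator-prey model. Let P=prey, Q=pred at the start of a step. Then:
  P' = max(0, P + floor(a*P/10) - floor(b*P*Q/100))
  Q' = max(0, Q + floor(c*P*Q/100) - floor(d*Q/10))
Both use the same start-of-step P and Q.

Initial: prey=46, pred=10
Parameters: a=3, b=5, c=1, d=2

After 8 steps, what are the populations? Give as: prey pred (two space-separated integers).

Answer: 2 8

Derivation:
Step 1: prey: 46+13-23=36; pred: 10+4-2=12
Step 2: prey: 36+10-21=25; pred: 12+4-2=14
Step 3: prey: 25+7-17=15; pred: 14+3-2=15
Step 4: prey: 15+4-11=8; pred: 15+2-3=14
Step 5: prey: 8+2-5=5; pred: 14+1-2=13
Step 6: prey: 5+1-3=3; pred: 13+0-2=11
Step 7: prey: 3+0-1=2; pred: 11+0-2=9
Step 8: prey: 2+0-0=2; pred: 9+0-1=8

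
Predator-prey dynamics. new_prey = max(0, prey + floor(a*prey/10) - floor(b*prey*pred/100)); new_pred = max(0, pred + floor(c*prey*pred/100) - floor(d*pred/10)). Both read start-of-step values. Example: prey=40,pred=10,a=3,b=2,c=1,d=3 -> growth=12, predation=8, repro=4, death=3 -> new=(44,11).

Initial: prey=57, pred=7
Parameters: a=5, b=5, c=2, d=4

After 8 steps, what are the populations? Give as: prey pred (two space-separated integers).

Answer: 0 6

Derivation:
Step 1: prey: 57+28-19=66; pred: 7+7-2=12
Step 2: prey: 66+33-39=60; pred: 12+15-4=23
Step 3: prey: 60+30-69=21; pred: 23+27-9=41
Step 4: prey: 21+10-43=0; pred: 41+17-16=42
Step 5: prey: 0+0-0=0; pred: 42+0-16=26
Step 6: prey: 0+0-0=0; pred: 26+0-10=16
Step 7: prey: 0+0-0=0; pred: 16+0-6=10
Step 8: prey: 0+0-0=0; pred: 10+0-4=6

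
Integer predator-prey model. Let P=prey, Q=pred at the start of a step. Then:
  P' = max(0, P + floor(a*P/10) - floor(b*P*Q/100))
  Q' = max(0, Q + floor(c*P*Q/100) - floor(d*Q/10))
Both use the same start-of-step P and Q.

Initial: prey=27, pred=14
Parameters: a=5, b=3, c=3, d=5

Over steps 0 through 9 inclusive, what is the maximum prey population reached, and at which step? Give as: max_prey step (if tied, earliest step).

Step 1: prey: 27+13-11=29; pred: 14+11-7=18
Step 2: prey: 29+14-15=28; pred: 18+15-9=24
Step 3: prey: 28+14-20=22; pred: 24+20-12=32
Step 4: prey: 22+11-21=12; pred: 32+21-16=37
Step 5: prey: 12+6-13=5; pred: 37+13-18=32
Step 6: prey: 5+2-4=3; pred: 32+4-16=20
Step 7: prey: 3+1-1=3; pred: 20+1-10=11
Step 8: prey: 3+1-0=4; pred: 11+0-5=6
Step 9: prey: 4+2-0=6; pred: 6+0-3=3
Max prey = 29 at step 1

Answer: 29 1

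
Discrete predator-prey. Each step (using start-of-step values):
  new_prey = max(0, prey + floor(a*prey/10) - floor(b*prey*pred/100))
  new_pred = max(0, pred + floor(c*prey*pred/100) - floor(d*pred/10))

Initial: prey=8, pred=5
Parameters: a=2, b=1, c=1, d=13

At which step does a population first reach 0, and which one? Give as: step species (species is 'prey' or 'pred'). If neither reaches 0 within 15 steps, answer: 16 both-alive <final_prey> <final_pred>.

Step 1: prey: 8+1-0=9; pred: 5+0-6=0
First extinction: pred at step 1

Answer: 1 pred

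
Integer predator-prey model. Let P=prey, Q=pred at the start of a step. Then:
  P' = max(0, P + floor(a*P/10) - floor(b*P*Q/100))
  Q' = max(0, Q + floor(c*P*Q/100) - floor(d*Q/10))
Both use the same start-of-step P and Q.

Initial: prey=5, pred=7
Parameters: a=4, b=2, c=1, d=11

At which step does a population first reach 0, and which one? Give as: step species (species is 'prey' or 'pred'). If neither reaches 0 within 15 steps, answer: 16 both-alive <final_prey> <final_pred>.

Step 1: prey: 5+2-0=7; pred: 7+0-7=0
First extinction: pred at step 1

Answer: 1 pred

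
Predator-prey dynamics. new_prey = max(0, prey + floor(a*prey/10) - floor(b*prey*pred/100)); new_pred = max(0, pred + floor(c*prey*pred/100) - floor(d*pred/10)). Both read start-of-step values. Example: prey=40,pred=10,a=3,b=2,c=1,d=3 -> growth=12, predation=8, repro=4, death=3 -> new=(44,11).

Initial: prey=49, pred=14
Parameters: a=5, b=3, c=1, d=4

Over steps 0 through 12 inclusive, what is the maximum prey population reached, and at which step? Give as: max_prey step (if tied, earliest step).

Answer: 58 3

Derivation:
Step 1: prey: 49+24-20=53; pred: 14+6-5=15
Step 2: prey: 53+26-23=56; pred: 15+7-6=16
Step 3: prey: 56+28-26=58; pred: 16+8-6=18
Step 4: prey: 58+29-31=56; pred: 18+10-7=21
Step 5: prey: 56+28-35=49; pred: 21+11-8=24
Step 6: prey: 49+24-35=38; pred: 24+11-9=26
Step 7: prey: 38+19-29=28; pred: 26+9-10=25
Step 8: prey: 28+14-21=21; pred: 25+7-10=22
Step 9: prey: 21+10-13=18; pred: 22+4-8=18
Step 10: prey: 18+9-9=18; pred: 18+3-7=14
Step 11: prey: 18+9-7=20; pred: 14+2-5=11
Step 12: prey: 20+10-6=24; pred: 11+2-4=9
Max prey = 58 at step 3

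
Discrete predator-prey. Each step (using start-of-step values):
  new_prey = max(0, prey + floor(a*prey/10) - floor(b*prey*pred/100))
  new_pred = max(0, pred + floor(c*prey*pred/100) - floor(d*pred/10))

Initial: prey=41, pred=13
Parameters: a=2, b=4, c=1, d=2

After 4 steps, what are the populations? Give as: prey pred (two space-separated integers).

Step 1: prey: 41+8-21=28; pred: 13+5-2=16
Step 2: prey: 28+5-17=16; pred: 16+4-3=17
Step 3: prey: 16+3-10=9; pred: 17+2-3=16
Step 4: prey: 9+1-5=5; pred: 16+1-3=14

Answer: 5 14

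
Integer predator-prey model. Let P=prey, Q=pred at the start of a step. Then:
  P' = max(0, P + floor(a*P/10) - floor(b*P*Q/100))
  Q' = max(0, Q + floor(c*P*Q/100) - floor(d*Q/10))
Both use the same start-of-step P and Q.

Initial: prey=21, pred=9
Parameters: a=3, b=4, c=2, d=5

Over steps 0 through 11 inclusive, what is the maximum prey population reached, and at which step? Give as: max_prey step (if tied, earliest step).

Answer: 38 11

Derivation:
Step 1: prey: 21+6-7=20; pred: 9+3-4=8
Step 2: prey: 20+6-6=20; pred: 8+3-4=7
Step 3: prey: 20+6-5=21; pred: 7+2-3=6
Step 4: prey: 21+6-5=22; pred: 6+2-3=5
Step 5: prey: 22+6-4=24; pred: 5+2-2=5
Step 6: prey: 24+7-4=27; pred: 5+2-2=5
Step 7: prey: 27+8-5=30; pred: 5+2-2=5
Step 8: prey: 30+9-6=33; pred: 5+3-2=6
Step 9: prey: 33+9-7=35; pred: 6+3-3=6
Step 10: prey: 35+10-8=37; pred: 6+4-3=7
Step 11: prey: 37+11-10=38; pred: 7+5-3=9
Max prey = 38 at step 11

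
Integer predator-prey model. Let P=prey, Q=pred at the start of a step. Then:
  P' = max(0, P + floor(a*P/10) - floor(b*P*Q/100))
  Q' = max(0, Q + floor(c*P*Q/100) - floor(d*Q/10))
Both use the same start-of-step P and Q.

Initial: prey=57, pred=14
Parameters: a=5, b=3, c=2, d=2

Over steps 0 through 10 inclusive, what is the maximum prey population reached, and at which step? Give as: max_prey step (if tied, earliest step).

Answer: 62 1

Derivation:
Step 1: prey: 57+28-23=62; pred: 14+15-2=27
Step 2: prey: 62+31-50=43; pred: 27+33-5=55
Step 3: prey: 43+21-70=0; pred: 55+47-11=91
Step 4: prey: 0+0-0=0; pred: 91+0-18=73
Step 5: prey: 0+0-0=0; pred: 73+0-14=59
Step 6: prey: 0+0-0=0; pred: 59+0-11=48
Step 7: prey: 0+0-0=0; pred: 48+0-9=39
Step 8: prey: 0+0-0=0; pred: 39+0-7=32
Step 9: prey: 0+0-0=0; pred: 32+0-6=26
Step 10: prey: 0+0-0=0; pred: 26+0-5=21
Max prey = 62 at step 1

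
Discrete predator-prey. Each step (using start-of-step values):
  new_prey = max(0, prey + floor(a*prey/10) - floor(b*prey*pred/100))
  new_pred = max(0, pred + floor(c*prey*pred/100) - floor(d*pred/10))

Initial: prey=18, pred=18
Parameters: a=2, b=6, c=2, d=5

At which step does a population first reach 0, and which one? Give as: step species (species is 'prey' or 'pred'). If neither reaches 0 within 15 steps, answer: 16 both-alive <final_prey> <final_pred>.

Step 1: prey: 18+3-19=2; pred: 18+6-9=15
Step 2: prey: 2+0-1=1; pred: 15+0-7=8
Step 3: prey: 1+0-0=1; pred: 8+0-4=4
Step 4: prey: 1+0-0=1; pred: 4+0-2=2
Step 5: prey: 1+0-0=1; pred: 2+0-1=1
Step 6: prey: 1+0-0=1; pred: 1+0-0=1
Steps 7-15: state stable at prey=1, pred=1 (no change)
No extinction within 15 steps

Answer: 16 both-alive 1 1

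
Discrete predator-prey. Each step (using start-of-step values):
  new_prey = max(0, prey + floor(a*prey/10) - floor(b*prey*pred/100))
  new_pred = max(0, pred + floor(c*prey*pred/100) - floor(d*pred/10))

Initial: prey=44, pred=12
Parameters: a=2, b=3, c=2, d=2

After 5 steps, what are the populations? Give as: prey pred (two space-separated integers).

Answer: 0 28

Derivation:
Step 1: prey: 44+8-15=37; pred: 12+10-2=20
Step 2: prey: 37+7-22=22; pred: 20+14-4=30
Step 3: prey: 22+4-19=7; pred: 30+13-6=37
Step 4: prey: 7+1-7=1; pred: 37+5-7=35
Step 5: prey: 1+0-1=0; pred: 35+0-7=28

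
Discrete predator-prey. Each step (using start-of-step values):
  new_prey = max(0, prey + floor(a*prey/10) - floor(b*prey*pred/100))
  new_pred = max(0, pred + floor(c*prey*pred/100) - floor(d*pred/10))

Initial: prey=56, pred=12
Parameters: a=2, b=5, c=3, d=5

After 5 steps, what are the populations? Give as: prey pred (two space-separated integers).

Step 1: prey: 56+11-33=34; pred: 12+20-6=26
Step 2: prey: 34+6-44=0; pred: 26+26-13=39
Step 3: prey: 0+0-0=0; pred: 39+0-19=20
Step 4: prey: 0+0-0=0; pred: 20+0-10=10
Step 5: prey: 0+0-0=0; pred: 10+0-5=5

Answer: 0 5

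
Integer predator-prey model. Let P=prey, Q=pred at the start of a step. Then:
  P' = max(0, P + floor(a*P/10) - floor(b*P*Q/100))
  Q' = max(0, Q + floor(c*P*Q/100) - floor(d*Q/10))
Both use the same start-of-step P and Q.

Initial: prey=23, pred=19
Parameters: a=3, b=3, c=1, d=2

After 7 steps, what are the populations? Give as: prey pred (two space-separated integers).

Answer: 5 9

Derivation:
Step 1: prey: 23+6-13=16; pred: 19+4-3=20
Step 2: prey: 16+4-9=11; pred: 20+3-4=19
Step 3: prey: 11+3-6=8; pred: 19+2-3=18
Step 4: prey: 8+2-4=6; pred: 18+1-3=16
Step 5: prey: 6+1-2=5; pred: 16+0-3=13
Step 6: prey: 5+1-1=5; pred: 13+0-2=11
Step 7: prey: 5+1-1=5; pred: 11+0-2=9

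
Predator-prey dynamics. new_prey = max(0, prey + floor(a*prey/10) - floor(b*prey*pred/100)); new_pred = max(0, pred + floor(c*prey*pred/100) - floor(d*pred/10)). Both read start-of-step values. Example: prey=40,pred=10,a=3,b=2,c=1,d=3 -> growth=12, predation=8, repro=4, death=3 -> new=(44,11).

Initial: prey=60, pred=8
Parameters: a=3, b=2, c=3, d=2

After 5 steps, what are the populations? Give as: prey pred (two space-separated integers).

Step 1: prey: 60+18-9=69; pred: 8+14-1=21
Step 2: prey: 69+20-28=61; pred: 21+43-4=60
Step 3: prey: 61+18-73=6; pred: 60+109-12=157
Step 4: prey: 6+1-18=0; pred: 157+28-31=154
Step 5: prey: 0+0-0=0; pred: 154+0-30=124

Answer: 0 124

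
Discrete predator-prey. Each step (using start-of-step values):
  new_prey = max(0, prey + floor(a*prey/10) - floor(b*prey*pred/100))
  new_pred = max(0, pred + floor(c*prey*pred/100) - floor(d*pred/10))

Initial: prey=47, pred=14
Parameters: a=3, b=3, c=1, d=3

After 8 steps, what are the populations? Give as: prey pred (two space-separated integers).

Answer: 10 9

Derivation:
Step 1: prey: 47+14-19=42; pred: 14+6-4=16
Step 2: prey: 42+12-20=34; pred: 16+6-4=18
Step 3: prey: 34+10-18=26; pred: 18+6-5=19
Step 4: prey: 26+7-14=19; pred: 19+4-5=18
Step 5: prey: 19+5-10=14; pred: 18+3-5=16
Step 6: prey: 14+4-6=12; pred: 16+2-4=14
Step 7: prey: 12+3-5=10; pred: 14+1-4=11
Step 8: prey: 10+3-3=10; pred: 11+1-3=9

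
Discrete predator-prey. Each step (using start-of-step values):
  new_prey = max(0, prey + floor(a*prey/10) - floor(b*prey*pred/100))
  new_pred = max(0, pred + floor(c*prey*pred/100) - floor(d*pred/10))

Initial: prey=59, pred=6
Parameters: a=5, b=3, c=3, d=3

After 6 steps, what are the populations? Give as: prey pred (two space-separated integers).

Step 1: prey: 59+29-10=78; pred: 6+10-1=15
Step 2: prey: 78+39-35=82; pred: 15+35-4=46
Step 3: prey: 82+41-113=10; pred: 46+113-13=146
Step 4: prey: 10+5-43=0; pred: 146+43-43=146
Step 5: prey: 0+0-0=0; pred: 146+0-43=103
Step 6: prey: 0+0-0=0; pred: 103+0-30=73

Answer: 0 73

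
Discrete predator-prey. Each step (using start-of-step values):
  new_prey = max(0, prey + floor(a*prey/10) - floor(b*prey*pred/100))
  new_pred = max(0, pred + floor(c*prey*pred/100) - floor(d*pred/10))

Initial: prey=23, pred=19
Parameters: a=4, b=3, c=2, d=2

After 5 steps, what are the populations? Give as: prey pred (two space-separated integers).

Answer: 2 25

Derivation:
Step 1: prey: 23+9-13=19; pred: 19+8-3=24
Step 2: prey: 19+7-13=13; pred: 24+9-4=29
Step 3: prey: 13+5-11=7; pred: 29+7-5=31
Step 4: prey: 7+2-6=3; pred: 31+4-6=29
Step 5: prey: 3+1-2=2; pred: 29+1-5=25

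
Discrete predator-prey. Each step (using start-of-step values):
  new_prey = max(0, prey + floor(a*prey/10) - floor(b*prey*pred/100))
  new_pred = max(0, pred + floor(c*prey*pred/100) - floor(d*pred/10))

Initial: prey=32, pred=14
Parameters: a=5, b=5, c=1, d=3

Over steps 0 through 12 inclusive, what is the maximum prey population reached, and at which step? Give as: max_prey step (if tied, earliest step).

Answer: 47 12

Derivation:
Step 1: prey: 32+16-22=26; pred: 14+4-4=14
Step 2: prey: 26+13-18=21; pred: 14+3-4=13
Step 3: prey: 21+10-13=18; pred: 13+2-3=12
Step 4: prey: 18+9-10=17; pred: 12+2-3=11
Step 5: prey: 17+8-9=16; pred: 11+1-3=9
Step 6: prey: 16+8-7=17; pred: 9+1-2=8
Step 7: prey: 17+8-6=19; pred: 8+1-2=7
Step 8: prey: 19+9-6=22; pred: 7+1-2=6
Step 9: prey: 22+11-6=27; pred: 6+1-1=6
Step 10: prey: 27+13-8=32; pred: 6+1-1=6
Step 11: prey: 32+16-9=39; pred: 6+1-1=6
Step 12: prey: 39+19-11=47; pred: 6+2-1=7
Max prey = 47 at step 12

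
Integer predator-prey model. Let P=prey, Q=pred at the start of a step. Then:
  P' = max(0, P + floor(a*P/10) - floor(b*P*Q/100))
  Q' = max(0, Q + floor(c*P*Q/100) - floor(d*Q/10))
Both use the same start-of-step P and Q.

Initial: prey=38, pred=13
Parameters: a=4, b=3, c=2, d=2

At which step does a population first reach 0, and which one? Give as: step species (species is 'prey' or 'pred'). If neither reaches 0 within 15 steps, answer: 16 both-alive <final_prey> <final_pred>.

Answer: 5 prey

Derivation:
Step 1: prey: 38+15-14=39; pred: 13+9-2=20
Step 2: prey: 39+15-23=31; pred: 20+15-4=31
Step 3: prey: 31+12-28=15; pred: 31+19-6=44
Step 4: prey: 15+6-19=2; pred: 44+13-8=49
Step 5: prey: 2+0-2=0; pred: 49+1-9=41
First extinction: prey at step 5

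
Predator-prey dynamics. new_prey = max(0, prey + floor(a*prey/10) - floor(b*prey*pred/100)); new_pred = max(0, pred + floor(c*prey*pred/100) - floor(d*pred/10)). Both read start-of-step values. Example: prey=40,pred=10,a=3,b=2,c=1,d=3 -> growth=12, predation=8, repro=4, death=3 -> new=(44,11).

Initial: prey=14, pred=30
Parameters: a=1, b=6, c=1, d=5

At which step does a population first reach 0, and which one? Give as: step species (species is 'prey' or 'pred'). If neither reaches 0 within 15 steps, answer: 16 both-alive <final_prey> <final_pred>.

Answer: 1 prey

Derivation:
Step 1: prey: 14+1-25=0; pred: 30+4-15=19
First extinction: prey at step 1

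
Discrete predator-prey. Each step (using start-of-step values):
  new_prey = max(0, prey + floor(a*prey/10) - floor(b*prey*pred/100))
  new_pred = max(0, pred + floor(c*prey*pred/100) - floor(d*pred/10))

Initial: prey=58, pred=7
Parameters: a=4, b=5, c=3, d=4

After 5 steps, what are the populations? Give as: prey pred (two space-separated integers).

Step 1: prey: 58+23-20=61; pred: 7+12-2=17
Step 2: prey: 61+24-51=34; pred: 17+31-6=42
Step 3: prey: 34+13-71=0; pred: 42+42-16=68
Step 4: prey: 0+0-0=0; pred: 68+0-27=41
Step 5: prey: 0+0-0=0; pred: 41+0-16=25

Answer: 0 25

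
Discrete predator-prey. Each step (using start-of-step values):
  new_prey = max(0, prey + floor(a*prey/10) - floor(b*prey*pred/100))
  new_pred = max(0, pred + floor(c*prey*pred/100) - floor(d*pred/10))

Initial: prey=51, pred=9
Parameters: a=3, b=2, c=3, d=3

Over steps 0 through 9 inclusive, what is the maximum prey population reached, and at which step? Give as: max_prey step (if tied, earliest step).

Answer: 57 1

Derivation:
Step 1: prey: 51+15-9=57; pred: 9+13-2=20
Step 2: prey: 57+17-22=52; pred: 20+34-6=48
Step 3: prey: 52+15-49=18; pred: 48+74-14=108
Step 4: prey: 18+5-38=0; pred: 108+58-32=134
Step 5: prey: 0+0-0=0; pred: 134+0-40=94
Step 6: prey: 0+0-0=0; pred: 94+0-28=66
Step 7: prey: 0+0-0=0; pred: 66+0-19=47
Step 8: prey: 0+0-0=0; pred: 47+0-14=33
Step 9: prey: 0+0-0=0; pred: 33+0-9=24
Max prey = 57 at step 1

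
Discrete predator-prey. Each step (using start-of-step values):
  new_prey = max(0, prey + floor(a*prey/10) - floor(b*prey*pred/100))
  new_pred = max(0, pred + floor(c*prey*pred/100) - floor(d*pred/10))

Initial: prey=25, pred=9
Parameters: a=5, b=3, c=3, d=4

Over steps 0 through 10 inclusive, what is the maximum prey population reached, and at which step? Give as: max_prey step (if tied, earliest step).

Answer: 35 2

Derivation:
Step 1: prey: 25+12-6=31; pred: 9+6-3=12
Step 2: prey: 31+15-11=35; pred: 12+11-4=19
Step 3: prey: 35+17-19=33; pred: 19+19-7=31
Step 4: prey: 33+16-30=19; pred: 31+30-12=49
Step 5: prey: 19+9-27=1; pred: 49+27-19=57
Step 6: prey: 1+0-1=0; pred: 57+1-22=36
Step 7: prey: 0+0-0=0; pred: 36+0-14=22
Step 8: prey: 0+0-0=0; pred: 22+0-8=14
Step 9: prey: 0+0-0=0; pred: 14+0-5=9
Step 10: prey: 0+0-0=0; pred: 9+0-3=6
Max prey = 35 at step 2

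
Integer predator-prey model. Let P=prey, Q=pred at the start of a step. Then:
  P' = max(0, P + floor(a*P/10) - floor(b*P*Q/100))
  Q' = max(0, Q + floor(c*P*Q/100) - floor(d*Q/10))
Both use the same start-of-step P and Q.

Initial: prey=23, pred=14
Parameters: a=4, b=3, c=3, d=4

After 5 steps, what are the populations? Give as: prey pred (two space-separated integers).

Answer: 5 25

Derivation:
Step 1: prey: 23+9-9=23; pred: 14+9-5=18
Step 2: prey: 23+9-12=20; pred: 18+12-7=23
Step 3: prey: 20+8-13=15; pred: 23+13-9=27
Step 4: prey: 15+6-12=9; pred: 27+12-10=29
Step 5: prey: 9+3-7=5; pred: 29+7-11=25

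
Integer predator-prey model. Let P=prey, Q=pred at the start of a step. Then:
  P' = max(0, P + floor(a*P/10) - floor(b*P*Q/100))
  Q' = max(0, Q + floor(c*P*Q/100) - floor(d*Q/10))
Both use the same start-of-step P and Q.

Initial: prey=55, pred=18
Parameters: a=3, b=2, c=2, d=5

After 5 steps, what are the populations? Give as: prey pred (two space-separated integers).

Answer: 2 26

Derivation:
Step 1: prey: 55+16-19=52; pred: 18+19-9=28
Step 2: prey: 52+15-29=38; pred: 28+29-14=43
Step 3: prey: 38+11-32=17; pred: 43+32-21=54
Step 4: prey: 17+5-18=4; pred: 54+18-27=45
Step 5: prey: 4+1-3=2; pred: 45+3-22=26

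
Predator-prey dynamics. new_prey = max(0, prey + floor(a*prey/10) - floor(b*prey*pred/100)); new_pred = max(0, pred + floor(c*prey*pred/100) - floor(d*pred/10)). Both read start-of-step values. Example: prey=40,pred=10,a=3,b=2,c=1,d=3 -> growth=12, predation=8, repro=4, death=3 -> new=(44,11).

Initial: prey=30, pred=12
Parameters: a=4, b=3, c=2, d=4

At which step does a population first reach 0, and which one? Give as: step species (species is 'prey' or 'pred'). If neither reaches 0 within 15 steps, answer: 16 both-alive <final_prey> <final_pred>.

Answer: 16 both-alive 27 4

Derivation:
Step 1: prey: 30+12-10=32; pred: 12+7-4=15
Step 2: prey: 32+12-14=30; pred: 15+9-6=18
Step 3: prey: 30+12-16=26; pred: 18+10-7=21
Step 4: prey: 26+10-16=20; pred: 21+10-8=23
Step 5: prey: 20+8-13=15; pred: 23+9-9=23
Step 6: prey: 15+6-10=11; pred: 23+6-9=20
Step 7: prey: 11+4-6=9; pred: 20+4-8=16
Step 8: prey: 9+3-4=8; pred: 16+2-6=12
Step 9: prey: 8+3-2=9; pred: 12+1-4=9
Step 10: prey: 9+3-2=10; pred: 9+1-3=7
Step 11: prey: 10+4-2=12; pred: 7+1-2=6
Step 12: prey: 12+4-2=14; pred: 6+1-2=5
Step 13: prey: 14+5-2=17; pred: 5+1-2=4
Step 14: prey: 17+6-2=21; pred: 4+1-1=4
Step 15: prey: 21+8-2=27; pred: 4+1-1=4
No extinction within 15 steps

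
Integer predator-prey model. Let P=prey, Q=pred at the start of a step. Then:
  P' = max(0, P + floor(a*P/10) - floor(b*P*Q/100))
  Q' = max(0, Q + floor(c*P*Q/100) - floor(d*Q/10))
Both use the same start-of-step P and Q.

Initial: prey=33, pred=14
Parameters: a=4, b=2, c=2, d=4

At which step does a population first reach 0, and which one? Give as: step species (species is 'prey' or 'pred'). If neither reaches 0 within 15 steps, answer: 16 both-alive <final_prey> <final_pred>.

Step 1: prey: 33+13-9=37; pred: 14+9-5=18
Step 2: prey: 37+14-13=38; pred: 18+13-7=24
Step 3: prey: 38+15-18=35; pred: 24+18-9=33
Step 4: prey: 35+14-23=26; pred: 33+23-13=43
Step 5: prey: 26+10-22=14; pred: 43+22-17=48
Step 6: prey: 14+5-13=6; pred: 48+13-19=42
Step 7: prey: 6+2-5=3; pred: 42+5-16=31
Step 8: prey: 3+1-1=3; pred: 31+1-12=20
Step 9: prey: 3+1-1=3; pred: 20+1-8=13
Step 10: prey: 3+1-0=4; pred: 13+0-5=8
Step 11: prey: 4+1-0=5; pred: 8+0-3=5
Step 12: prey: 5+2-0=7; pred: 5+0-2=3
Step 13: prey: 7+2-0=9; pred: 3+0-1=2
Step 14: prey: 9+3-0=12; pred: 2+0-0=2
Step 15: prey: 12+4-0=16; pred: 2+0-0=2
No extinction within 15 steps

Answer: 16 both-alive 16 2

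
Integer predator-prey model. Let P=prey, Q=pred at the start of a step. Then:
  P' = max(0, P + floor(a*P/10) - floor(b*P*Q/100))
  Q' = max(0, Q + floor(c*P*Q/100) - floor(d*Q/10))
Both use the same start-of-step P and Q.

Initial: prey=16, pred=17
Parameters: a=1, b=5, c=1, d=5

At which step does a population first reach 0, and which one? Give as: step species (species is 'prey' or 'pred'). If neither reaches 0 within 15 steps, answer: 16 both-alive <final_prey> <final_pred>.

Step 1: prey: 16+1-13=4; pred: 17+2-8=11
Step 2: prey: 4+0-2=2; pred: 11+0-5=6
Step 3: prey: 2+0-0=2; pred: 6+0-3=3
Step 4: prey: 2+0-0=2; pred: 3+0-1=2
Step 5: prey: 2+0-0=2; pred: 2+0-1=1
Step 6: prey: 2+0-0=2; pred: 1+0-0=1
Steps 7-15: state stable at prey=2, pred=1 (no change)
No extinction within 15 steps

Answer: 16 both-alive 2 1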